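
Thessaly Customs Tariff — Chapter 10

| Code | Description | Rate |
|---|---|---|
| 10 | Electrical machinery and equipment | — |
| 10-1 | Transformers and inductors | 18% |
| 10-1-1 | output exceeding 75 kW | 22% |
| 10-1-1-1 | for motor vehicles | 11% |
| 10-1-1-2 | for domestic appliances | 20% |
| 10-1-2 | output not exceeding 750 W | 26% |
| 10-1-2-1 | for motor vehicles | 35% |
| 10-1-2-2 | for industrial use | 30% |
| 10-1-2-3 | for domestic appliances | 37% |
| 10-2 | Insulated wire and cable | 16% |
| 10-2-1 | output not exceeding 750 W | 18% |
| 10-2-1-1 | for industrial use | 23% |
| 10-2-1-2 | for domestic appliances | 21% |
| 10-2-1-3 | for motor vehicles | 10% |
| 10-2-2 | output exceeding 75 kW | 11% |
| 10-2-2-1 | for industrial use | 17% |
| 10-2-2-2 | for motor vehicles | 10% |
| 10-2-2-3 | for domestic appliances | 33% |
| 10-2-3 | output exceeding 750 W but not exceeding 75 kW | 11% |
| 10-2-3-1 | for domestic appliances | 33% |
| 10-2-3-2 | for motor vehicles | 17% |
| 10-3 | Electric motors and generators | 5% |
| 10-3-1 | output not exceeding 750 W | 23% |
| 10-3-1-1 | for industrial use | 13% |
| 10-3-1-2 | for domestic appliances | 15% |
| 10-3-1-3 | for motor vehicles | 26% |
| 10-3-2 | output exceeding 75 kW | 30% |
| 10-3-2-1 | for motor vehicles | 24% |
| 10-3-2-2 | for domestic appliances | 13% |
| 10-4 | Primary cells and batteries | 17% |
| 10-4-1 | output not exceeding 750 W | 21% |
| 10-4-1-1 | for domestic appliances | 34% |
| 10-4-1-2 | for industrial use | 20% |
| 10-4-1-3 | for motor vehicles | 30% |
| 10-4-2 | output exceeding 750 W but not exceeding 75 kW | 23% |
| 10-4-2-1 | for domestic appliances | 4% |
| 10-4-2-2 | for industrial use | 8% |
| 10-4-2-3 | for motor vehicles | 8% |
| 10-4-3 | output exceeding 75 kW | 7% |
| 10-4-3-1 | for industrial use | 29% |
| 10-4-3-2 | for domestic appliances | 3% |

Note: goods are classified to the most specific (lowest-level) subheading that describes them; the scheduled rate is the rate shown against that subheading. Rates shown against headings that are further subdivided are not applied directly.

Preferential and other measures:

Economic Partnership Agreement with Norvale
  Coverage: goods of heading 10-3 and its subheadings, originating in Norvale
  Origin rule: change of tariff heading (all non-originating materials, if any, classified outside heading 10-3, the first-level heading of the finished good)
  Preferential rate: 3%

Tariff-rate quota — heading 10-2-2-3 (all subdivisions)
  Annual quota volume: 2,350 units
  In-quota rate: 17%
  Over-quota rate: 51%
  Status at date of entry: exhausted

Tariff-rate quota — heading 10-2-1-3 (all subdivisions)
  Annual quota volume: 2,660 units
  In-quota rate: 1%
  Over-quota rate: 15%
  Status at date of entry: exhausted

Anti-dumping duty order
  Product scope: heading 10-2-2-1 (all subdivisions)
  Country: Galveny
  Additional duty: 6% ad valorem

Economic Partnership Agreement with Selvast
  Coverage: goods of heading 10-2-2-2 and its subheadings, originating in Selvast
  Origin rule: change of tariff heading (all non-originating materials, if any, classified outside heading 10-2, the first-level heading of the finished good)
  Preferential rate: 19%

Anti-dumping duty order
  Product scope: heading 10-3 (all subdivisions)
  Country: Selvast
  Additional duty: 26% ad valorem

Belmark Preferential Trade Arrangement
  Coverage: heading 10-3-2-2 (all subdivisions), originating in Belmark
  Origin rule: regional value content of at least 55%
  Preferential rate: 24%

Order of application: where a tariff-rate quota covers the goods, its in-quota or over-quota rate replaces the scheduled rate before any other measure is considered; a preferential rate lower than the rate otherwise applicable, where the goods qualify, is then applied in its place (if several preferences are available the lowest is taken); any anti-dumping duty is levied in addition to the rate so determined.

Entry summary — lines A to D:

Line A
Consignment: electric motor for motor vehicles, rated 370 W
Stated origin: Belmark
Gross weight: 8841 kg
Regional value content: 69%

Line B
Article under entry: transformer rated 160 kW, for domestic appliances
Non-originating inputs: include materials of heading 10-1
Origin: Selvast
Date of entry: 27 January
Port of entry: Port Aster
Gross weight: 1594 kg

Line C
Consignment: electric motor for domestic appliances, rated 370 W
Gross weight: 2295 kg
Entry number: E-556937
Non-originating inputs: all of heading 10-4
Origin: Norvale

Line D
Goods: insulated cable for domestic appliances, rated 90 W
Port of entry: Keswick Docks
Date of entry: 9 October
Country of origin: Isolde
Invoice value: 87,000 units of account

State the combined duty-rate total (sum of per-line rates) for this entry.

Line A: electric motor → 10-3; rated 370 W → 10-3-1; for motor vehicles → 10-3-1-3. Scheduled 26%. Belmark agreement on 10-3-2-2: 10-3-1-3 not covered. → 26%.
Line B: transformer → 10-1; rated 160 kW → 10-1-1; for domestic appliances → 10-1-1-2. Scheduled 20%. Selvast agreement on 10-2-2-2: 10-1-1-2 not covered. → 20%.
Line C: electric motor → 10-3; rated 370 W → 10-3-1; for domestic appliances → 10-3-1-2. Scheduled 15%. Norvale agreement on 10-3: CTH met → 3% available; preferential 3%. → 3%.
Line D: insulated cable → 10-2; rated 90 W → 10-2-1; for domestic appliances → 10-2-1-2. Scheduled 21%. No special measure applies. → 21%.
Sum: 26% + 20% + 3% + 21% = 70%.

70%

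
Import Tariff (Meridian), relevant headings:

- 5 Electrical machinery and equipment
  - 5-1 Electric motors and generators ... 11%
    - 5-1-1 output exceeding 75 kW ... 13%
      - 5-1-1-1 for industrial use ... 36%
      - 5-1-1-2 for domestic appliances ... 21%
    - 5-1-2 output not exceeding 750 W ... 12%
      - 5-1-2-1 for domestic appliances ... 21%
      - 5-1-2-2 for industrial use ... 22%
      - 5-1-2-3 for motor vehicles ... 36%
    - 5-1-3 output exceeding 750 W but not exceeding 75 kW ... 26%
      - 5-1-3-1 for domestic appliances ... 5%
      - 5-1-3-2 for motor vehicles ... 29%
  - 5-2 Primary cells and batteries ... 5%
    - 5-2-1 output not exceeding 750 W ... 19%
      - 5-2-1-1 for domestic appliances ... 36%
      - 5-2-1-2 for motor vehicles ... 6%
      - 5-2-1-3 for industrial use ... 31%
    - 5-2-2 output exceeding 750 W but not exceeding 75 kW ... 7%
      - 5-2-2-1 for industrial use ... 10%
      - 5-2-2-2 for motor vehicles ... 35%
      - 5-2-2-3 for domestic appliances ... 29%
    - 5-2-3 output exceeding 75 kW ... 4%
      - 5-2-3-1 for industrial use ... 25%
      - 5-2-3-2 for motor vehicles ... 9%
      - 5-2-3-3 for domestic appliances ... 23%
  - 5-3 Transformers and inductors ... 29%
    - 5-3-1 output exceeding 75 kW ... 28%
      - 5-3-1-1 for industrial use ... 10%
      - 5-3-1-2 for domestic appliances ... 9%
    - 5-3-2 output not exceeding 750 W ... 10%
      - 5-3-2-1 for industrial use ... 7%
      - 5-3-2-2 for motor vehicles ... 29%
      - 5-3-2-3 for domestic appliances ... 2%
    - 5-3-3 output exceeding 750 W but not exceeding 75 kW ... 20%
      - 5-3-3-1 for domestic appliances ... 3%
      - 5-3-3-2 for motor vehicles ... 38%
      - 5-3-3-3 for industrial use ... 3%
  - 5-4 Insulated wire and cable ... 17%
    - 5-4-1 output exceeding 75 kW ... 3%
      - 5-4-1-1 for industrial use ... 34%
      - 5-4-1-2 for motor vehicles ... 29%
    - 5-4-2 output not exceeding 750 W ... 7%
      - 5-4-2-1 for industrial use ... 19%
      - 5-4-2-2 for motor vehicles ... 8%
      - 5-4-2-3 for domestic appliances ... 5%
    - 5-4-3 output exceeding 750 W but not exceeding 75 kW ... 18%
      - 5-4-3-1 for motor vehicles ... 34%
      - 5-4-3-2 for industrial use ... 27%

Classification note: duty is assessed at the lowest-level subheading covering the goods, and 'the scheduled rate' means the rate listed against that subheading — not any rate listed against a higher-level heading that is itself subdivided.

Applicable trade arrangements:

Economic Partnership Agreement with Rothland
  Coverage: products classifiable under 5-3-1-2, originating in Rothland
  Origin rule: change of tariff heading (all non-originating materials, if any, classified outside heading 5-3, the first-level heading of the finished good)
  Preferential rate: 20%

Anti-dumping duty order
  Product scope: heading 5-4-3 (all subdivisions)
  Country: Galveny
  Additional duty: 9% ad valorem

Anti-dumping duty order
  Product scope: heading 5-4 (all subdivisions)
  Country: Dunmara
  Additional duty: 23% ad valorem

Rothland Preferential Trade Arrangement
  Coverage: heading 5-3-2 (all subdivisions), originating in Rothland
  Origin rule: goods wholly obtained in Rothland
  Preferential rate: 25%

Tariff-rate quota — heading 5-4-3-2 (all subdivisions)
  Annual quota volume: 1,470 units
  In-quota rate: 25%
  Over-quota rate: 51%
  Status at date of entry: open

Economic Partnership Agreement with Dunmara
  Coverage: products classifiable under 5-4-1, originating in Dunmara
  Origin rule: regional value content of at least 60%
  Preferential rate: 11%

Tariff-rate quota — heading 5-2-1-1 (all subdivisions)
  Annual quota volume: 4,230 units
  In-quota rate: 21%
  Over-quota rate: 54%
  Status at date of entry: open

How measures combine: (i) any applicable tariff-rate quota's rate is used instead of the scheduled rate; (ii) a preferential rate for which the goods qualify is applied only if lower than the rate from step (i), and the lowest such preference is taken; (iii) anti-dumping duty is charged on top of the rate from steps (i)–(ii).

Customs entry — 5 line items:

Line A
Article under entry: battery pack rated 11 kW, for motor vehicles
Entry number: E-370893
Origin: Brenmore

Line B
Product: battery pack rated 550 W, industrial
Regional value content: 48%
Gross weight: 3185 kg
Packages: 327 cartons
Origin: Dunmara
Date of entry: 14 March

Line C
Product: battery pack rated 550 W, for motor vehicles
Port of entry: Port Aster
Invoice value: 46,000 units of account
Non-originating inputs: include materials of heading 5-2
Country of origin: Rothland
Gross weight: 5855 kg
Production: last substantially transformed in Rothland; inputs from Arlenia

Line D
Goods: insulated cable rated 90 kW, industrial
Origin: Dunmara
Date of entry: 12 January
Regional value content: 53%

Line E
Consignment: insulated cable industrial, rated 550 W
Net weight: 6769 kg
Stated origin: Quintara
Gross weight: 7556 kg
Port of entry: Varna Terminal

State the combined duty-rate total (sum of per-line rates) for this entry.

Line A: battery pack → 5-2; rated 11 kW → 5-2-2; for motor vehicles → 5-2-2-2. Scheduled 35%. No special measure applies. → 35%.
Line B: battery pack → 5-2; rated 550 W → 5-2-1; industrial → 5-2-1-3. Scheduled 31%. Dunmara agreement on 5-4-1: 5-2-1-3 not covered. → 31%.
Line C: battery pack → 5-2; rated 550 W → 5-2-1; for motor vehicles → 5-2-1-2. Scheduled 6%. Rothland agreement on 5-3-1-2: 5-2-1-2 not covered; Rothland agreement on 5-3-2: 5-2-1-2 not covered. → 6%.
Line D: insulated cable → 5-4; rated 90 kW → 5-4-1; industrial → 5-4-1-1. Scheduled 34%. Dunmara agreement on 5-4-1: RVC < 60%; anti-dumping (Dunmara, 5-4): +23%; total 34% + 23% = 57%. → 57%.
Line E: insulated cable → 5-4; rated 550 W → 5-4-2; industrial → 5-4-2-1. Scheduled 19%. No special measure applies. → 19%.
Sum: 35% + 31% + 6% + 57% + 19% = 148%.

148%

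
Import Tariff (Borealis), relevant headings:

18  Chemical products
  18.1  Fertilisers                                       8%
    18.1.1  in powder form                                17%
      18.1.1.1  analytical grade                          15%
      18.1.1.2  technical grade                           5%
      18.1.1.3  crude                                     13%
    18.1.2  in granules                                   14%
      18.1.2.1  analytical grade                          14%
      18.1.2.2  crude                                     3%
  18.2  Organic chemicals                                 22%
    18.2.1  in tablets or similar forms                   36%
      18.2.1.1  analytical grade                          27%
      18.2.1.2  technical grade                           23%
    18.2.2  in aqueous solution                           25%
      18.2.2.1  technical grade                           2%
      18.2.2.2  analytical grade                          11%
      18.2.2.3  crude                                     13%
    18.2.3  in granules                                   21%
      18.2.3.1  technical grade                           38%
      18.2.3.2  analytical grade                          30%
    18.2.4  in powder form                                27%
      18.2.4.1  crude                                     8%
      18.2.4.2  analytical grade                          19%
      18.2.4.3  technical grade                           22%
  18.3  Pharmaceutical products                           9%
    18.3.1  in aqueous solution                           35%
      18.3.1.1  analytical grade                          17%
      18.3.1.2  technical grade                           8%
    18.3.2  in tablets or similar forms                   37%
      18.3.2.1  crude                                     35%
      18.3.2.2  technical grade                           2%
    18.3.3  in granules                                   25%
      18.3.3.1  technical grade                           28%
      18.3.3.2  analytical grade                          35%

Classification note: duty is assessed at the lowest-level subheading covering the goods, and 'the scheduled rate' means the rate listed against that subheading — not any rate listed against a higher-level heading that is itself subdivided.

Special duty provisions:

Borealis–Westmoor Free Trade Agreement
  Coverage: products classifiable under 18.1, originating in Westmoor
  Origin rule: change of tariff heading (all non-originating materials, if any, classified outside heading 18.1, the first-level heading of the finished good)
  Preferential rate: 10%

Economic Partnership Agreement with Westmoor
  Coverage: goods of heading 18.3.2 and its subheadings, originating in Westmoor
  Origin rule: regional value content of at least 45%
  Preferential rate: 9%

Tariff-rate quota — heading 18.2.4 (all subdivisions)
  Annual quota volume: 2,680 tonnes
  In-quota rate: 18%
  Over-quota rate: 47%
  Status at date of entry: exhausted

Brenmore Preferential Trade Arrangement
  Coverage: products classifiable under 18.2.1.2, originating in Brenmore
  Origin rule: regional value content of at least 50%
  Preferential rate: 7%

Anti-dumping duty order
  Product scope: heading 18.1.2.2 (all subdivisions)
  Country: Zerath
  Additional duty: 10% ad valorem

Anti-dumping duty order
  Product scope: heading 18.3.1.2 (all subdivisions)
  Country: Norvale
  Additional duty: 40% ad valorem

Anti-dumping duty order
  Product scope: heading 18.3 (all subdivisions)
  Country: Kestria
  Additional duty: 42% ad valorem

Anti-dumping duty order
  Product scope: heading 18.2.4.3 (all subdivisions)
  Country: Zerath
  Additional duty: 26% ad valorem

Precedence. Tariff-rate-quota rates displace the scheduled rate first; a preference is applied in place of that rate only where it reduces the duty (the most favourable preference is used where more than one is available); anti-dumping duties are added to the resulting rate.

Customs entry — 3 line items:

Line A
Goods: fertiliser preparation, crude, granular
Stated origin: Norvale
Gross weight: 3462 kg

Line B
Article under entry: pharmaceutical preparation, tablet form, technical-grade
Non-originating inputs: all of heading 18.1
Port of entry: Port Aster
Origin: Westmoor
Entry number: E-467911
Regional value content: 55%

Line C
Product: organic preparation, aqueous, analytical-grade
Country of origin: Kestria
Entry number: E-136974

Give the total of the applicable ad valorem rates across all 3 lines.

Line A: fertiliser → 18.1; granular → 18.1.2; crude → 18.1.2.2. Scheduled 3%. No special measure applies. → 3%.
Line B: pharmaceutical → 18.3; tablet form → 18.3.2; technical-grade → 18.3.2.2. Scheduled 2%. Westmoor agreement on 18.1: 18.3.2.2 not covered; Westmoor agreement on 18.3.2: RVC ≥ 45% → 9% available; preference 9% not lower than 2% → no reduction. → 2%.
Line C: organic → 18.2; aqueous → 18.2.2; analytical-grade → 18.2.2.2. Scheduled 11%. No special measure applies. → 11%.
Sum: 3% + 2% + 11% = 16%.

16%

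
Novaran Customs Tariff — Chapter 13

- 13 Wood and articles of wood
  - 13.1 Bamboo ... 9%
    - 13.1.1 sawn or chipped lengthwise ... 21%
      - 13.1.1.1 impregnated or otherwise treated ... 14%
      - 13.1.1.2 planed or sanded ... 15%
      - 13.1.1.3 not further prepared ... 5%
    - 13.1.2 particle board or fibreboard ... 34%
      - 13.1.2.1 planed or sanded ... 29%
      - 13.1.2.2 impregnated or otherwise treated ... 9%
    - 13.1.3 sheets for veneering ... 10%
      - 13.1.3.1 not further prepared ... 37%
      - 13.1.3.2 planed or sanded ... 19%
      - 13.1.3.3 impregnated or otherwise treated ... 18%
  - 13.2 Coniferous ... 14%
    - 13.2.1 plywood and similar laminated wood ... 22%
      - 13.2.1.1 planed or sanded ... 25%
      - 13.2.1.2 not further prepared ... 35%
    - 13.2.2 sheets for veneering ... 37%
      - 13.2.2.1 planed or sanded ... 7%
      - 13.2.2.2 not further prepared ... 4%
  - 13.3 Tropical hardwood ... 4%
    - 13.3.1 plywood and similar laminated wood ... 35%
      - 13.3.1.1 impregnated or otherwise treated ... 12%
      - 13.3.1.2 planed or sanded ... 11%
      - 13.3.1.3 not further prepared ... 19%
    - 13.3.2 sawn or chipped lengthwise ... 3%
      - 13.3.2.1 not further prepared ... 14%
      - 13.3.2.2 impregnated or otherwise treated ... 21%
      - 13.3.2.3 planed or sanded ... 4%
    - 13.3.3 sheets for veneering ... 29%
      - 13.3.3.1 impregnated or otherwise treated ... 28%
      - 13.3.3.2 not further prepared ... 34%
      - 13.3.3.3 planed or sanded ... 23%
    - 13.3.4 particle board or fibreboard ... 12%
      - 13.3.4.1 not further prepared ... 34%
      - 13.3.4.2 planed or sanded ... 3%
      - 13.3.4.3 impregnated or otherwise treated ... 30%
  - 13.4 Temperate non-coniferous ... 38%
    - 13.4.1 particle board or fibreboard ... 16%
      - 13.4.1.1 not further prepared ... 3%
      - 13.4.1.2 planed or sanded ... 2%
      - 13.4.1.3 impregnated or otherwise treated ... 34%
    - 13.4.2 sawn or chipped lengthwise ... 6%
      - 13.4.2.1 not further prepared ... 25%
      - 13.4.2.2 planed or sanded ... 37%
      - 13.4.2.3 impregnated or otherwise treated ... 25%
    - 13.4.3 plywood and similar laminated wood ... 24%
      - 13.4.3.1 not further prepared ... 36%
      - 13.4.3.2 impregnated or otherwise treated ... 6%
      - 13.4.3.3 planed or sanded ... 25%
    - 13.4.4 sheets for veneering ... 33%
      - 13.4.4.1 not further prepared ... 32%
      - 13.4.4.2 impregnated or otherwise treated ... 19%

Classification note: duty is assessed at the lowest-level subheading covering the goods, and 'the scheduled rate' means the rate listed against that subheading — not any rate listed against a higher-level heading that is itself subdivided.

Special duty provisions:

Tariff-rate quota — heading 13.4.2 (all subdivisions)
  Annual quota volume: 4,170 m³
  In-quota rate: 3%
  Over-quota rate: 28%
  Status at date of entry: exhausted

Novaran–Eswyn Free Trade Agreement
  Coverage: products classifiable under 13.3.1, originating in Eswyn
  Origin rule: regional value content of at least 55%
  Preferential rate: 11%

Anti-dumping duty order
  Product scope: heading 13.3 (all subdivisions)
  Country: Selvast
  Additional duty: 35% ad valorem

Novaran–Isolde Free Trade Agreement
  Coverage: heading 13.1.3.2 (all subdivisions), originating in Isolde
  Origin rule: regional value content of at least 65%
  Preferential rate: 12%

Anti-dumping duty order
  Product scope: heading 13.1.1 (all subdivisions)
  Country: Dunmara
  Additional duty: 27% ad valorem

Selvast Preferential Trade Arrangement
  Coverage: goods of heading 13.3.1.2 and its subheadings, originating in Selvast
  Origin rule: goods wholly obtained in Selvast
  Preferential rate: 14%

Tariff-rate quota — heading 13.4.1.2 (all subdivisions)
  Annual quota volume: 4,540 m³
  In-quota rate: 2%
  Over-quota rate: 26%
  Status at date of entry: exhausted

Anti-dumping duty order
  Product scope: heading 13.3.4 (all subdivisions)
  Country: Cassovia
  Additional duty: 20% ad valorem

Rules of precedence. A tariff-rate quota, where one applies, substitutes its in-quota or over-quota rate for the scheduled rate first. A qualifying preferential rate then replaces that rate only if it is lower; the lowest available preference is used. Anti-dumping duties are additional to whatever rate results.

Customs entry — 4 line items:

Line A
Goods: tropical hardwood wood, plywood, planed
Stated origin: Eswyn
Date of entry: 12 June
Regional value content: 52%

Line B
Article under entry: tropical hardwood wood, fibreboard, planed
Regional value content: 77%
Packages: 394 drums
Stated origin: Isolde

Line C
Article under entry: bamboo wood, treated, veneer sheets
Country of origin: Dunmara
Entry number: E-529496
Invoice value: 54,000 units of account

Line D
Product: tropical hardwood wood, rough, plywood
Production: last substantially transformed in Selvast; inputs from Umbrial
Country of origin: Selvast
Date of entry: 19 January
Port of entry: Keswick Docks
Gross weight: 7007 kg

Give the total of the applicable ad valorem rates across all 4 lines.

86%

Line A: tropical hardwood → 13.3; plywood → 13.3.1; planed → 13.3.1.2. Scheduled 11%. Eswyn agreement on 13.3.1: RVC < 55%. → 11%.
Line B: tropical hardwood → 13.3; fibreboard → 13.3.4; planed → 13.3.4.2. Scheduled 3%. Isolde agreement on 13.1.3.2: 13.3.4.2 not covered. → 3%.
Line C: bamboo → 13.1; veneer sheets → 13.1.3; treated → 13.1.3.3. Scheduled 18%. No special measure applies. → 18%.
Line D: tropical hardwood → 13.3; plywood → 13.3.1; rough → 13.3.1.3. Scheduled 19%. Selvast agreement on 13.3.1.2: 13.3.1.3 not covered; anti-dumping (Selvast, 13.3): +35%; total 19% + 35% = 54%. → 54%.
Sum: 11% + 3% + 18% + 54% = 86%.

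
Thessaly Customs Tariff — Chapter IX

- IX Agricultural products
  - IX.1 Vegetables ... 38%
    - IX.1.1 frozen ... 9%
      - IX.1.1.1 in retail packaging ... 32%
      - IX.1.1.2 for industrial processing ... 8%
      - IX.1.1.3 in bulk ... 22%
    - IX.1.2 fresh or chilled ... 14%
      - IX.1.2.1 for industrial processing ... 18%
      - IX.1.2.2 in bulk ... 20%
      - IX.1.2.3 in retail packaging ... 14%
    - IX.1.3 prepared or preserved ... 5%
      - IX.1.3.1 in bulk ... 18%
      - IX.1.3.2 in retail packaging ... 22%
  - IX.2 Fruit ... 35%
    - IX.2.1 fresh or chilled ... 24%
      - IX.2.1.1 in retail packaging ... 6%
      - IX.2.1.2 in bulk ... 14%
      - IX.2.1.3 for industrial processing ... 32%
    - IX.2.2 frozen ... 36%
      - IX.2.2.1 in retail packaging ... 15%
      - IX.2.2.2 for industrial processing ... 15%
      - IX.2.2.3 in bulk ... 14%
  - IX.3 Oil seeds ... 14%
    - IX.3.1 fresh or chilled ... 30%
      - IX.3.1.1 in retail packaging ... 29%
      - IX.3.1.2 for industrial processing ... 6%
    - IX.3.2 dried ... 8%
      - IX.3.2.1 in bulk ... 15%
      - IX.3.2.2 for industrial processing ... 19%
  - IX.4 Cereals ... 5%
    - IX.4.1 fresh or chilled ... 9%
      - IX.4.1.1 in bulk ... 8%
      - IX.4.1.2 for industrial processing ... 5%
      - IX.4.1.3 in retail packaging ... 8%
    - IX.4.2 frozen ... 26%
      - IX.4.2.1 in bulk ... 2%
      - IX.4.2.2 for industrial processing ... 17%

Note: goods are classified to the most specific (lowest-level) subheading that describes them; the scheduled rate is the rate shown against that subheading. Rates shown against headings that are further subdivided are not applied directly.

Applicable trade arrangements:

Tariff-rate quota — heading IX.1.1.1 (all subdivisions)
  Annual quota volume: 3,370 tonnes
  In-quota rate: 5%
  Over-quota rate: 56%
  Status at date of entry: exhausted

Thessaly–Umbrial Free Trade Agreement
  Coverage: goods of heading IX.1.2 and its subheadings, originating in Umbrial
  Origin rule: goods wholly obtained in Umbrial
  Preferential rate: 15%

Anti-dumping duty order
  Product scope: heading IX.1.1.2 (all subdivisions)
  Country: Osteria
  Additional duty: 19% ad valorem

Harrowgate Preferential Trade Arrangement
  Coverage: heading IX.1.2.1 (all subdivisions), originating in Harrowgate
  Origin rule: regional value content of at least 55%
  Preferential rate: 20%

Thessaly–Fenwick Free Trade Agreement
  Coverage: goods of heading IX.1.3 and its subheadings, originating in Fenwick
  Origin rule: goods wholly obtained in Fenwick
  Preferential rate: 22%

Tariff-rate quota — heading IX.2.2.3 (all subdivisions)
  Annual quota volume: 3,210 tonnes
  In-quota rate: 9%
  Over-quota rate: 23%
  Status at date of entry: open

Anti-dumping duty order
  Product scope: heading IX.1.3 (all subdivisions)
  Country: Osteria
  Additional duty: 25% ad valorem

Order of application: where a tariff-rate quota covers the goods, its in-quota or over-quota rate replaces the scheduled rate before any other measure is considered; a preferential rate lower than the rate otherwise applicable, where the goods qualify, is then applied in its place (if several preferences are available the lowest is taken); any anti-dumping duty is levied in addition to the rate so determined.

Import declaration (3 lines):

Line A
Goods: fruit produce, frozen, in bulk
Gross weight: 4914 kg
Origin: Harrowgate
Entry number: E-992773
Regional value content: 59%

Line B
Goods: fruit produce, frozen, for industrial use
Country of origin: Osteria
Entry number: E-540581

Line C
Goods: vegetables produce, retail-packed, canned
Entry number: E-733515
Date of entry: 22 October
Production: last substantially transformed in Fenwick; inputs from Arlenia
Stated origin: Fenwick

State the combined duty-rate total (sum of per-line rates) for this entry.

46%

Line A: fruit → IX.2; frozen → IX.2.2; in bulk → IX.2.2.3. Scheduled 14%. quota on IX.2.2.3 open → in-quota 9%; Harrowgate agreement on IX.1.2.1: IX.2.2.3 not covered. → 9%.
Line B: fruit → IX.2; frozen → IX.2.2; for industrial use → IX.2.2.2. Scheduled 15%. No special measure applies. → 15%.
Line C: vegetables → IX.1; canned → IX.1.3; retail-packed → IX.1.3.2. Scheduled 22%. Fenwick agreement on IX.1.3: not wholly obtained. → 22%.
Sum: 9% + 15% + 22% = 46%.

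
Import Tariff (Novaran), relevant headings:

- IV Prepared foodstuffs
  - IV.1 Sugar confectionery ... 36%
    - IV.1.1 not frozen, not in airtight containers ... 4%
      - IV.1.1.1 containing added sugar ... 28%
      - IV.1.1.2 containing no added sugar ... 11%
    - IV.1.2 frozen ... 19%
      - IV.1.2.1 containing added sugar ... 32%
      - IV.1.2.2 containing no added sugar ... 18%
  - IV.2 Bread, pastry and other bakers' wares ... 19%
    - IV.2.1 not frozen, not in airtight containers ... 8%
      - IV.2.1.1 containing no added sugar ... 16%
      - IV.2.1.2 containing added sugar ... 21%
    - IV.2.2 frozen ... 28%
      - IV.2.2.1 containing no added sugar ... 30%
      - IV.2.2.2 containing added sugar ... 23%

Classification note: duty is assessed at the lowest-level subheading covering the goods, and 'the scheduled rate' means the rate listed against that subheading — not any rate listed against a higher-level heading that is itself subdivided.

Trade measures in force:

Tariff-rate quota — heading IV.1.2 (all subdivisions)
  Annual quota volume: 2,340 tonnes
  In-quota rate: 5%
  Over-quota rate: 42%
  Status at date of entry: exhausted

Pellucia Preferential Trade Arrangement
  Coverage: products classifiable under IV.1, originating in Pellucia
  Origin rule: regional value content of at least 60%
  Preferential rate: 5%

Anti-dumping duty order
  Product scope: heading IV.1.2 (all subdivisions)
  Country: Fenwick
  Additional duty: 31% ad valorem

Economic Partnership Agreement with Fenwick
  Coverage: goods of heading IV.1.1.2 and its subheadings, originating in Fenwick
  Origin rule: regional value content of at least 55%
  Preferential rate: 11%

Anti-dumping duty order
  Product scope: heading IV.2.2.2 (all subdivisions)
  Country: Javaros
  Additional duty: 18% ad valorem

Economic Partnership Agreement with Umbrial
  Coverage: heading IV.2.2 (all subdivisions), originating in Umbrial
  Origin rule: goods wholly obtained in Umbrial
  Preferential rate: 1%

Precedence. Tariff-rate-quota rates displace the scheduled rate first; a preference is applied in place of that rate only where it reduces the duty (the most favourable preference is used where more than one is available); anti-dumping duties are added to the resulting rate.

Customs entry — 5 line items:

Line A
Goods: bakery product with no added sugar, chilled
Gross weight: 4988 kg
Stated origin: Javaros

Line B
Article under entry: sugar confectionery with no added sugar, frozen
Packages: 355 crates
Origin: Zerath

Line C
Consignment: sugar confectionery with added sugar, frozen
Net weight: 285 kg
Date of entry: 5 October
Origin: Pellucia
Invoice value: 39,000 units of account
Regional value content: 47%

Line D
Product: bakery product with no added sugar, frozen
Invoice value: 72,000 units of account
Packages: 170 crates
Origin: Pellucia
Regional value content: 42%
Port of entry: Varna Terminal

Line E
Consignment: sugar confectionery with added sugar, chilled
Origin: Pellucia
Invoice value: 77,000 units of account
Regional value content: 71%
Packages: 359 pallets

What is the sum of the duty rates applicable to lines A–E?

Line A: bakery product → IV.2; chilled → IV.2.1; with no added sugar → IV.2.1.1. Scheduled 16%. No special measure applies. → 16%.
Line B: sugar confectionery → IV.1; frozen → IV.1.2; with no added sugar → IV.1.2.2. Scheduled 18%. quota on IV.1.2 exhausted → over-quota 42%. → 42%.
Line C: sugar confectionery → IV.1; frozen → IV.1.2; with added sugar → IV.1.2.1. Scheduled 32%. quota on IV.1.2 exhausted → over-quota 42%; Pellucia agreement on IV.1: RVC < 60%. → 42%.
Line D: bakery product → IV.2; frozen → IV.2.2; with no added sugar → IV.2.2.1. Scheduled 30%. Pellucia agreement on IV.1: IV.2.2.1 not covered. → 30%.
Line E: sugar confectionery → IV.1; chilled → IV.1.1; with added sugar → IV.1.1.1. Scheduled 28%. Pellucia agreement on IV.1: RVC ≥ 60% → 5% available; preferential 5%. → 5%.
Sum: 16% + 42% + 42% + 30% + 5% = 135%.

135%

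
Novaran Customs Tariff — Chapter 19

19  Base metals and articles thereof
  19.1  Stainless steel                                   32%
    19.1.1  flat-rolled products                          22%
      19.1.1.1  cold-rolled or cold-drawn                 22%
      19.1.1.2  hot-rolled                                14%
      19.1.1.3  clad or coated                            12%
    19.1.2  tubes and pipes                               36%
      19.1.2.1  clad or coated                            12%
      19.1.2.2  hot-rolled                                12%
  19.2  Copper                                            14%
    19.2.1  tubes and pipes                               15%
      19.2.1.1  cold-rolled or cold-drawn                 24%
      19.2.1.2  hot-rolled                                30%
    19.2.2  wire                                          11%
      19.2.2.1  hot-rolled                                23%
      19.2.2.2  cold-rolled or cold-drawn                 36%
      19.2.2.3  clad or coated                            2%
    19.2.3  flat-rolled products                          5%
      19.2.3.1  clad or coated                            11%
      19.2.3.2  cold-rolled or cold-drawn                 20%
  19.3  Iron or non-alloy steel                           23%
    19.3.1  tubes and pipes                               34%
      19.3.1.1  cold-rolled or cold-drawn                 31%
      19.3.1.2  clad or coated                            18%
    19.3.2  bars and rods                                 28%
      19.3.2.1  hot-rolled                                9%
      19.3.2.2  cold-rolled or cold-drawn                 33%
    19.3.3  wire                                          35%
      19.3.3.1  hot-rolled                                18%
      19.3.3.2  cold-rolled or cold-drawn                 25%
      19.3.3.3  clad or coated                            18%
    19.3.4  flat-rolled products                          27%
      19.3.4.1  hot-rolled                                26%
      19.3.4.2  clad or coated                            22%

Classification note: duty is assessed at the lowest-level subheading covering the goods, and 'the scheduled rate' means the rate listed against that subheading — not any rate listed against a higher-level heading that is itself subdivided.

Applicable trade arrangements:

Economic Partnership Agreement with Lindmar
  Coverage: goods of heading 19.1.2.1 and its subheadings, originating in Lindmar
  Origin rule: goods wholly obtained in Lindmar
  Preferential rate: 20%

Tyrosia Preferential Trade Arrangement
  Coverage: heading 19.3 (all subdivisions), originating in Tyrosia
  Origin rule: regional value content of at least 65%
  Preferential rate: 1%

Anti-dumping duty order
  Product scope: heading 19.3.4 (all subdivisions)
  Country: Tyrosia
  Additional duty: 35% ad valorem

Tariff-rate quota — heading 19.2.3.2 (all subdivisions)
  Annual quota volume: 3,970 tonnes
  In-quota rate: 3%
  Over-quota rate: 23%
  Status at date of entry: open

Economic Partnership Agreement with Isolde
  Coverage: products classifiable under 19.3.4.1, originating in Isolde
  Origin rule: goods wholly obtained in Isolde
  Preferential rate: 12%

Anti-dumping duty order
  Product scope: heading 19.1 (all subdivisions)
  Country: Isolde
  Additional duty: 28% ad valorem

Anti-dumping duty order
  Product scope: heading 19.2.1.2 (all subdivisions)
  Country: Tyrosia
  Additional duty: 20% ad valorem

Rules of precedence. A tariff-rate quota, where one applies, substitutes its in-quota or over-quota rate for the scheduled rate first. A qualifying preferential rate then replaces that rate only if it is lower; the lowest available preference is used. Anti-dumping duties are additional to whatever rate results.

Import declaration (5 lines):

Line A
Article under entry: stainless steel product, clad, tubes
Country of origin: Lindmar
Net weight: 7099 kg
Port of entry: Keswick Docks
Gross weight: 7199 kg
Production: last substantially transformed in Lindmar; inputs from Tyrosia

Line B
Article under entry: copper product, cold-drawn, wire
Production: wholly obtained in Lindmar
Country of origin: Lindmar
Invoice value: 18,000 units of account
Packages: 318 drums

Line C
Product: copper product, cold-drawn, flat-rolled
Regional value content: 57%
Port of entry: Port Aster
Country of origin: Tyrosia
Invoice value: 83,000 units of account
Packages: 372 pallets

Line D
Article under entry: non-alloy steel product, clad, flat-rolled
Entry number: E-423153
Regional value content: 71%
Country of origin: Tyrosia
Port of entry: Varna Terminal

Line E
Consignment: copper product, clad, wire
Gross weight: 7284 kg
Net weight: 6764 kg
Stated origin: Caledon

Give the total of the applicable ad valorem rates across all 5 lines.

Line A: stainless steel → 19.1; tubes → 19.1.2; clad → 19.1.2.1. Scheduled 12%. Lindmar agreement on 19.1.2.1: not wholly obtained. → 12%.
Line B: copper → 19.2; wire → 19.2.2; cold-drawn → 19.2.2.2. Scheduled 36%. Lindmar agreement on 19.1.2.1: 19.2.2.2 not covered. → 36%.
Line C: copper → 19.2; flat-rolled → 19.2.3; cold-drawn → 19.2.3.2. Scheduled 20%. quota on 19.2.3.2 open → in-quota 3%; Tyrosia agreement on 19.3: 19.2.3.2 not covered. → 3%.
Line D: non-alloy steel → 19.3; flat-rolled → 19.3.4; clad → 19.3.4.2. Scheduled 22%. Tyrosia agreement on 19.3: RVC ≥ 65% → 1% available; preferential 1%; anti-dumping (Tyrosia, 19.3.4): +35%; total 1% + 35% = 36%. → 36%.
Line E: copper → 19.2; wire → 19.2.2; clad → 19.2.2.3. Scheduled 2%. No special measure applies. → 2%.
Sum: 12% + 36% + 3% + 36% + 2% = 89%.

89%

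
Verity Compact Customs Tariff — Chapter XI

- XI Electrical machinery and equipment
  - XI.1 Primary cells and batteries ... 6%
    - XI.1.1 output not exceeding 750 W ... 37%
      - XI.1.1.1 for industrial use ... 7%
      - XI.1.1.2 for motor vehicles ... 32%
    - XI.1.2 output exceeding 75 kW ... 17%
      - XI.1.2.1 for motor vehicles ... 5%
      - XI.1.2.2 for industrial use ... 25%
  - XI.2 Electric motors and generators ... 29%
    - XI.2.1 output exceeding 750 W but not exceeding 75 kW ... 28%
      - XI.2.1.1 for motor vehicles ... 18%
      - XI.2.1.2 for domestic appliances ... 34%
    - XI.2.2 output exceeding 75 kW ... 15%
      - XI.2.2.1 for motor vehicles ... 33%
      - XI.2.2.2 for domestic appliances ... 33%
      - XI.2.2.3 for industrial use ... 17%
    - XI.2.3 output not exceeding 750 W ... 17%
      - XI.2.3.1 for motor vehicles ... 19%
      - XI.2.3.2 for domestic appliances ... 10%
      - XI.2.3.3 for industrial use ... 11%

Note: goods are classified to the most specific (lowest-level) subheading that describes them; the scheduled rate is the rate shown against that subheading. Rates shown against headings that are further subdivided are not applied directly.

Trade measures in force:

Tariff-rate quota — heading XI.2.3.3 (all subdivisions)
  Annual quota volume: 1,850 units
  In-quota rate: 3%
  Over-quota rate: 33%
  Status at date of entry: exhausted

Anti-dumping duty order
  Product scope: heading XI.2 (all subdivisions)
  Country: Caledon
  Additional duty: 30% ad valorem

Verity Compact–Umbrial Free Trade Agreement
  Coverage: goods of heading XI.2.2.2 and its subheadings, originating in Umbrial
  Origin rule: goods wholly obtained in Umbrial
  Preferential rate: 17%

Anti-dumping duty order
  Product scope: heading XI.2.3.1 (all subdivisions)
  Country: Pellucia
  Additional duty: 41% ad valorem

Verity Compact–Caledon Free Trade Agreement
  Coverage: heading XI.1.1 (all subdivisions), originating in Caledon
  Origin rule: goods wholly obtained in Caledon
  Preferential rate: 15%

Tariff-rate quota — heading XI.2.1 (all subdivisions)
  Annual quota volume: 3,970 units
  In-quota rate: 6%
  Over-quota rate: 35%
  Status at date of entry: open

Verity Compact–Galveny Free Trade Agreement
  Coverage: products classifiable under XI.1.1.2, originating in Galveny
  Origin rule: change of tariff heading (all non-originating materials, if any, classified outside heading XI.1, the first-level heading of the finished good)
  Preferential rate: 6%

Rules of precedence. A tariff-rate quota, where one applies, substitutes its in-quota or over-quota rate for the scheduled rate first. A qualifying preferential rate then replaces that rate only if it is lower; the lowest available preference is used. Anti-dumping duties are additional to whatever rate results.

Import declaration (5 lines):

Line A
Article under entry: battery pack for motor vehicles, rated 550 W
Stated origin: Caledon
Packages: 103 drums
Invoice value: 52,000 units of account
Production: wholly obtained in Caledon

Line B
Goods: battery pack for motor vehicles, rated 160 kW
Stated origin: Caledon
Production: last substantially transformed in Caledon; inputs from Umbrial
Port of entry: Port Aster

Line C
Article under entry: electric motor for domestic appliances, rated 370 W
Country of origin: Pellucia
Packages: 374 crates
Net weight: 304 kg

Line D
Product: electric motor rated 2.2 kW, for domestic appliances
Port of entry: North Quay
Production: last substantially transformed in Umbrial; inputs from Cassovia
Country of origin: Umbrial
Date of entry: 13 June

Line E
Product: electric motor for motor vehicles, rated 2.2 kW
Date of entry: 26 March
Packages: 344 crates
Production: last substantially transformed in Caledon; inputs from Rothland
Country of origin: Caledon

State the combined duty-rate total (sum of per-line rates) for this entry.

Line A: battery pack → XI.1; rated 550 W → XI.1.1; for motor vehicles → XI.1.1.2. Scheduled 32%. Caledon agreement on XI.1.1: wholly obtained → 15% available; preferential 15%. → 15%.
Line B: battery pack → XI.1; rated 160 kW → XI.1.2; for motor vehicles → XI.1.2.1. Scheduled 5%. Caledon agreement on XI.1.1: XI.1.2.1 not covered. → 5%.
Line C: electric motor → XI.2; rated 370 W → XI.2.3; for domestic appliances → XI.2.3.2. Scheduled 10%. No special measure applies. → 10%.
Line D: electric motor → XI.2; rated 2.2 kW → XI.2.1; for domestic appliances → XI.2.1.2. Scheduled 34%. quota on XI.2.1 open → in-quota 6%; Umbrial agreement on XI.2.2.2: XI.2.1.2 not covered. → 6%.
Line E: electric motor → XI.2; rated 2.2 kW → XI.2.1; for motor vehicles → XI.2.1.1. Scheduled 18%. quota on XI.2.1 open → in-quota 6%; Caledon agreement on XI.1.1: XI.2.1.1 not covered; anti-dumping (Caledon, XI.2): +30%; total 6% + 30% = 36%. → 36%.
Sum: 15% + 5% + 10% + 6% + 36% = 72%.

72%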